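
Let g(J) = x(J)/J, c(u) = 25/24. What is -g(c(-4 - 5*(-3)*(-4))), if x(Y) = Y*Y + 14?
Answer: -8689/600 ≈ -14.482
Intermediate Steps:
c(u) = 25/24 (c(u) = 25*(1/24) = 25/24)
x(Y) = 14 + Y**2 (x(Y) = Y**2 + 14 = 14 + Y**2)
g(J) = (14 + J**2)/J
-g(c(-4 - 5*(-3)*(-4))) = -(25/24 + 14/(25/24)) = -(25/24 + 14*(24/25)) = -(25/24 + 336/25) = -1*8689/600 = -8689/600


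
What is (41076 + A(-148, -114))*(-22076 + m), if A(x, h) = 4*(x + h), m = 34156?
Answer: 483538240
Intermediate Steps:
A(x, h) = 4*h + 4*x (A(x, h) = 4*(h + x) = 4*h + 4*x)
(41076 + A(-148, -114))*(-22076 + m) = (41076 + (4*(-114) + 4*(-148)))*(-22076 + 34156) = (41076 + (-456 - 592))*12080 = (41076 - 1048)*12080 = 40028*12080 = 483538240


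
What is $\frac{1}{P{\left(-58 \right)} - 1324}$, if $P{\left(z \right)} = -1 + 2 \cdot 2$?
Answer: $- \frac{1}{1321} \approx -0.000757$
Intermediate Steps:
$P{\left(z \right)} = 3$ ($P{\left(z \right)} = -1 + 4 = 3$)
$\frac{1}{P{\left(-58 \right)} - 1324} = \frac{1}{3 - 1324} = \frac{1}{-1321} = - \frac{1}{1321}$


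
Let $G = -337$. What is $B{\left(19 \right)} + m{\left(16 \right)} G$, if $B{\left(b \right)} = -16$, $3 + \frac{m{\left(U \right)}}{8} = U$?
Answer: $-35064$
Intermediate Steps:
$m{\left(U \right)} = -24 + 8 U$
$B{\left(19 \right)} + m{\left(16 \right)} G = -16 + \left(-24 + 8 \cdot 16\right) \left(-337\right) = -16 + \left(-24 + 128\right) \left(-337\right) = -16 + 104 \left(-337\right) = -16 - 35048 = -35064$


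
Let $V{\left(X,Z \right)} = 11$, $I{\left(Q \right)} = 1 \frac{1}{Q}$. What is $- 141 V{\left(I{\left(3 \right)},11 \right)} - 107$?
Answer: $-1658$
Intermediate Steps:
$I{\left(Q \right)} = \frac{1}{Q}$
$- 141 V{\left(I{\left(3 \right)},11 \right)} - 107 = \left(-141\right) 11 - 107 = -1551 - 107 = -1658$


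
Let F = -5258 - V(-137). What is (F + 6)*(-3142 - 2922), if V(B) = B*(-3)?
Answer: 34340432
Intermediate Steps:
V(B) = -3*B
F = -5669 (F = -5258 - (-3)*(-137) = -5258 - 1*411 = -5258 - 411 = -5669)
(F + 6)*(-3142 - 2922) = (-5669 + 6)*(-3142 - 2922) = -5663*(-6064) = 34340432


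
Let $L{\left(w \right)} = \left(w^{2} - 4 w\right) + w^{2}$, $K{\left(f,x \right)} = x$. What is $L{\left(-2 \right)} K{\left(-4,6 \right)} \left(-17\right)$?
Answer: $-1632$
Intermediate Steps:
$L{\left(w \right)} = - 4 w + 2 w^{2}$
$L{\left(-2 \right)} K{\left(-4,6 \right)} \left(-17\right) = 2 \left(-2\right) \left(-2 - 2\right) 6 \left(-17\right) = 2 \left(-2\right) \left(-4\right) 6 \left(-17\right) = 16 \cdot 6 \left(-17\right) = 96 \left(-17\right) = -1632$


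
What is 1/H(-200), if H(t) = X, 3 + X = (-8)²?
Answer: 1/61 ≈ 0.016393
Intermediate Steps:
X = 61 (X = -3 + (-8)² = -3 + 64 = 61)
H(t) = 61
1/H(-200) = 1/61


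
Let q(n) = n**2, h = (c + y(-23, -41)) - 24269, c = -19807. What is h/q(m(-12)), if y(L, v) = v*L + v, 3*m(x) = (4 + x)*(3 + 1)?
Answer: -194283/512 ≈ -379.46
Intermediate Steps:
m(x) = 16/3 + 4*x/3 (m(x) = ((4 + x)*(3 + 1))/3 = ((4 + x)*4)/3 = (16 + 4*x)/3 = 16/3 + 4*x/3)
y(L, v) = v + L*v (y(L, v) = L*v + v = v + L*v)
h = -43174 (h = (-19807 - 41*(1 - 23)) - 24269 = (-19807 - 41*(-22)) - 24269 = (-19807 + 902) - 24269 = -18905 - 24269 = -43174)
h/q(m(-12)) = -43174/(16/3 + (4/3)*(-12))**2 = -43174/(16/3 - 16)**2 = -43174/((-32/3)**2) = -43174/1024/9 = -43174*9/1024 = -194283/512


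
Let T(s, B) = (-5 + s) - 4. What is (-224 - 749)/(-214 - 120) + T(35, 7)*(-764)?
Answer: -6633603/334 ≈ -19861.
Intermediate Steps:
T(s, B) = -9 + s
(-224 - 749)/(-214 - 120) + T(35, 7)*(-764) = (-224 - 749)/(-214 - 120) + (-9 + 35)*(-764) = -973/(-334) + 26*(-764) = -973*(-1/334) - 19864 = 973/334 - 19864 = -6633603/334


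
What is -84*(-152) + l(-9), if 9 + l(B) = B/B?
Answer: 12760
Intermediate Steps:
l(B) = -8 (l(B) = -9 + B/B = -9 + 1 = -8)
-84*(-152) + l(-9) = -84*(-152) - 8 = 12768 - 8 = 12760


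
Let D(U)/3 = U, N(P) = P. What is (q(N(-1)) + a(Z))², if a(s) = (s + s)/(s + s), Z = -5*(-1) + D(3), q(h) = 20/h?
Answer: 361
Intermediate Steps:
D(U) = 3*U
Z = 14 (Z = -5*(-1) + 3*3 = 5 + 9 = 14)
a(s) = 1 (a(s) = (2*s)/((2*s)) = (2*s)*(1/(2*s)) = 1)
(q(N(-1)) + a(Z))² = (20/(-1) + 1)² = (20*(-1) + 1)² = (-20 + 1)² = (-19)² = 361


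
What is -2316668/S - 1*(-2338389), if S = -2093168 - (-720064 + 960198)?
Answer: 2728085023573/1166651 ≈ 2.3384e+6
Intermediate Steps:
S = -2333302 (S = -2093168 - 1*240134 = -2093168 - 240134 = -2333302)
-2316668/S - 1*(-2338389) = -2316668/(-2333302) - 1*(-2338389) = -2316668*(-1/2333302) + 2338389 = 1158334/1166651 + 2338389 = 2728085023573/1166651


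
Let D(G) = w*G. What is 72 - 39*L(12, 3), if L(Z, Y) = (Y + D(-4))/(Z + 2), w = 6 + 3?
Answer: 2295/14 ≈ 163.93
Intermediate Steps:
w = 9
D(G) = 9*G
L(Z, Y) = (-36 + Y)/(2 + Z) (L(Z, Y) = (Y + 9*(-4))/(Z + 2) = (Y - 36)/(2 + Z) = (-36 + Y)/(2 + Z))
72 - 39*L(12, 3) = 72 - 39*(-36 + 3)/(2 + 12) = 72 - 39*(-33)/14 = 72 - 39*(-33/14) = 72 + 1287/14 = 2295/14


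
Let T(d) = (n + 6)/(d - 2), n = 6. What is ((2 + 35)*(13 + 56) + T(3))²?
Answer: 6579225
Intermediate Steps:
T(d) = 12/(-2 + d) (T(d) = (6 + 6)/(d - 2) = 12/(-2 + d))
((2 + 35)*(13 + 56) + T(3))² = ((2 + 35)*(13 + 56) + 12/(-2 + 3))² = (37*69 + 12/1)² = (2553 + 12*1)² = (2553 + 12)² = 2565² = 6579225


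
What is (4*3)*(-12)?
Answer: -144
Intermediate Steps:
(4*3)*(-12) = 12*(-12) = -144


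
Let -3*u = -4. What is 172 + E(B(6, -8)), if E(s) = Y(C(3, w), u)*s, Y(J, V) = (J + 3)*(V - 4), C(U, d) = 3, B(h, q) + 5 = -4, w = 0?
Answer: 316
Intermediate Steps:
u = 4/3 (u = -⅓*(-4) = 4/3 ≈ 1.3333)
B(h, q) = -9 (B(h, q) = -5 - 4 = -9)
Y(J, V) = (-4 + V)*(3 + J) (Y(J, V) = (3 + J)*(-4 + V) = (-4 + V)*(3 + J))
E(s) = -16*s (E(s) = (-12 - 4*3 + 3*(4/3) + 3*(4/3))*s = (-12 - 12 + 4 + 4)*s = -16*s)
172 + E(B(6, -8)) = 172 - 16*(-9) = 172 + 144 = 316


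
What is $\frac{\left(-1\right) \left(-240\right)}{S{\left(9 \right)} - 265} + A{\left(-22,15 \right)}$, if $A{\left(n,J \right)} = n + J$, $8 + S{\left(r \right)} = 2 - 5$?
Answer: $- \frac{181}{23} \approx -7.8696$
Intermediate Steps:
$S{\left(r \right)} = -11$ ($S{\left(r \right)} = -8 + \left(2 - 5\right) = -8 - 3 = -11$)
$A{\left(n,J \right)} = J + n$
$\frac{\left(-1\right) \left(-240\right)}{S{\left(9 \right)} - 265} + A{\left(-22,15 \right)} = \frac{\left(-1\right) \left(-240\right)}{-11 - 265} + \left(15 - 22\right) = \frac{240}{-276} - 7 = 240 \left(- \frac{1}{276}\right) - 7 = - \frac{20}{23} - 7 = - \frac{181}{23}$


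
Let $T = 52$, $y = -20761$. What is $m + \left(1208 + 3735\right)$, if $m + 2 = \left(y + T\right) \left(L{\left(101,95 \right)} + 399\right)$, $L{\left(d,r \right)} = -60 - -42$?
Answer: $-7885188$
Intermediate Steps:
$L{\left(d,r \right)} = -18$ ($L{\left(d,r \right)} = -60 + 42 = -18$)
$m = -7890131$ ($m = -2 + \left(-20761 + 52\right) \left(-18 + 399\right) = -2 - 7890129 = -7890131$)
$m + \left(1208 + 3735\right) = -7890131 + \left(1208 + 3735\right) = -7890131 + 4943 = -7885188$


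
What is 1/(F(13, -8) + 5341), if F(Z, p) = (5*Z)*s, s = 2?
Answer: 1/5471 ≈ 0.00018278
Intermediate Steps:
F(Z, p) = 10*Z (F(Z, p) = (5*Z)*2 = 10*Z)
1/(F(13, -8) + 5341) = 1/(10*13 + 5341) = 1/(130 + 5341) = 1/5471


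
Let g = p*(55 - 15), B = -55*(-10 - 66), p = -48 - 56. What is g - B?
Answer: -8340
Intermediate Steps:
p = -104
B = 4180 (B = -55*(-76) = 4180)
g = -4160 (g = -104*(55 - 15) = -104*40 = -4160)
g - B = -4160 - 1*4180 = -4160 - 4180 = -8340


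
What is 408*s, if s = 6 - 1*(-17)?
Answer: 9384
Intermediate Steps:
s = 23 (s = 6 + 17 = 23)
408*s = 408*23 = 9384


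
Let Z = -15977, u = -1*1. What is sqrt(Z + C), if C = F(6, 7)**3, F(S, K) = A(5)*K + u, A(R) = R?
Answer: sqrt(23327) ≈ 152.73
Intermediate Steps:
u = -1
F(S, K) = -1 + 5*K (F(S, K) = 5*K - 1 = -1 + 5*K)
C = 39304 (C = (-1 + 5*7)**3 = (-1 + 35)**3 = 34**3 = 39304)
sqrt(Z + C) = sqrt(-15977 + 39304) = sqrt(23327)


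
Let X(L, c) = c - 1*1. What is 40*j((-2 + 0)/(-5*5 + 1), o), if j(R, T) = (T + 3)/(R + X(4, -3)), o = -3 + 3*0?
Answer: 0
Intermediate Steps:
X(L, c) = -1 + c (X(L, c) = c - 1 = -1 + c)
o = -3 (o = -3 + 0 = -3)
j(R, T) = (3 + T)/(-4 + R) (j(R, T) = (T + 3)/(R + (-1 - 3)) = (3 + T)/(R - 4) = (3 + T)/(-4 + R))
40*j((-2 + 0)/(-5*5 + 1), o) = 40*((3 - 3)/(-4 + (-2 + 0)/(-5*5 + 1))) = 40*(0/(-4 - 2/(-25 + 1))) = 40*(0/(-4 - 2/(-24))) = 40*(0/(-4 - 2*(-1/24))) = 40*(0/(-4 + 1/12)) = 40*(0/(-47/12)) = 40*(-12/47*0) = 40*0 = 0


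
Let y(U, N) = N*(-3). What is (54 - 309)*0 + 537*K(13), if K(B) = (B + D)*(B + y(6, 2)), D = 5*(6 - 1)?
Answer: 142842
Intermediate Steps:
y(U, N) = -3*N
D = 25 (D = 5*5 = 25)
K(B) = (-6 + B)*(25 + B) (K(B) = (B + 25)*(B - 3*2) = (25 + B)*(B - 6) = (25 + B)*(-6 + B) = (-6 + B)*(25 + B))
(54 - 309)*0 + 537*K(13) = (54 - 309)*0 + 537*(-150 + 13² + 19*13) = -255*0 + 537*(-150 + 169 + 247) = 0 + 537*266 = 0 + 142842 = 142842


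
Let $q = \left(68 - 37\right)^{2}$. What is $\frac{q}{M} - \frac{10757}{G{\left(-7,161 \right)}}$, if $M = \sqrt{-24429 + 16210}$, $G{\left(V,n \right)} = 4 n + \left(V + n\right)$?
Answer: $- \frac{10757}{798} - \frac{961 i \sqrt{8219}}{8219} \approx -13.48 - 10.6 i$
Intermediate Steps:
$G{\left(V,n \right)} = V + 5 n$
$q = 961$ ($q = 31^{2} = 961$)
$M = i \sqrt{8219}$ ($M = \sqrt{-8219} = i \sqrt{8219} \approx 90.659 i$)
$\frac{q}{M} - \frac{10757}{G{\left(-7,161 \right)}} = \frac{961}{i \sqrt{8219}} - \frac{10757}{-7 + 5 \cdot 161} = 961 \left(- \frac{i \sqrt{8219}}{8219}\right) - \frac{10757}{-7 + 805} = - \frac{961 i \sqrt{8219}}{8219} - \frac{10757}{798} = - \frac{10757}{798} - \frac{961 i \sqrt{8219}}{8219}$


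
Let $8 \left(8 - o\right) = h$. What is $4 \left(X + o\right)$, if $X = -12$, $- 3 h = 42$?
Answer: $-9$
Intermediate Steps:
$h = -14$ ($h = \left(- \frac{1}{3}\right) 42 = -14$)
$o = \frac{39}{4}$ ($o = 8 - - \frac{7}{4} = 8 + \frac{7}{4} = \frac{39}{4} \approx 9.75$)
$4 \left(X + o\right) = 4 \left(-12 + \frac{39}{4}\right) = 4 \left(- \frac{9}{4}\right) = -9$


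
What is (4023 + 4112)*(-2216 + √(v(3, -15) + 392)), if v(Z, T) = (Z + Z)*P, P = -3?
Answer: -18027160 + 8135*√374 ≈ -1.7870e+7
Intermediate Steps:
v(Z, T) = -6*Z (v(Z, T) = (Z + Z)*(-3) = (2*Z)*(-3) = -6*Z)
(4023 + 4112)*(-2216 + √(v(3, -15) + 392)) = (4023 + 4112)*(-2216 + √(-6*3 + 392)) = 8135*(-2216 + √(-18 + 392)) = 8135*(-2216 + √374) = -18027160 + 8135*√374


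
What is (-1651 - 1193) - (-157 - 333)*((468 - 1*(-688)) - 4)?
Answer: 561636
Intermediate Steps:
(-1651 - 1193) - (-157 - 333)*((468 - 1*(-688)) - 4) = -2844 - (-490)*((468 + 688) - 4) = -2844 - (-490)*(1156 - 4) = -2844 - (-490)*1152 = -2844 - 1*(-564480) = -2844 + 564480 = 561636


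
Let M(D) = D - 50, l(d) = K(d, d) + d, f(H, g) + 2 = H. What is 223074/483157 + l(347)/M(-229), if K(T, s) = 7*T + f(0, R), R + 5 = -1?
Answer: -75178816/7929459 ≈ -9.4810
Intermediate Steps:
R = -6 (R = -5 - 1 = -6)
f(H, g) = -2 + H
K(T, s) = -2 + 7*T (K(T, s) = 7*T + (-2 + 0) = 7*T - 2 = -2 + 7*T)
l(d) = -2 + 8*d (l(d) = (-2 + 7*d) + d = -2 + 8*d)
M(D) = -50 + D
223074/483157 + l(347)/M(-229) = 223074/483157 + (-2 + 8*347)/(-50 - 229) = 223074*(1/483157) + (-2 + 2776)/(-279) = 13122/28421 + 2774*(-1/279) = 13122/28421 - 2774/279 = -75178816/7929459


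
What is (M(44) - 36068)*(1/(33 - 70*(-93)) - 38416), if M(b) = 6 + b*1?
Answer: 1005926259774/727 ≈ 1.3837e+9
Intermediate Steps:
M(b) = 6 + b
(M(44) - 36068)*(1/(33 - 70*(-93)) - 38416) = ((6 + 44) - 36068)*(1/(33 - 70*(-93)) - 38416) = (50 - 36068)*(1/(33 + 6510) - 38416) = -36018*(1/6543 - 38416) = -36018*(-251355887/6543) = 1005926259774/727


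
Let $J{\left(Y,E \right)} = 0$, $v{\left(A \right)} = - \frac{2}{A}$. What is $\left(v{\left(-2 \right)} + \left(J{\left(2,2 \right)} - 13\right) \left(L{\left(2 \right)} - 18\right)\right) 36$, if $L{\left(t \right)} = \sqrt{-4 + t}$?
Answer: $8460 - 468 i \sqrt{2} \approx 8460.0 - 661.85 i$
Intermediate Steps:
$\left(v{\left(-2 \right)} + \left(J{\left(2,2 \right)} - 13\right) \left(L{\left(2 \right)} - 18\right)\right) 36 = \left(- \frac{2}{-2} + \left(0 - 13\right) \left(\sqrt{-4 + 2} - 18\right)\right) 36 = \left(\left(-2\right) \left(- \frac{1}{2}\right) - 13 \left(\sqrt{-2} - 18\right)\right) 36 = \left(1 - 13 \left(i \sqrt{2} - 18\right)\right) 36 = \left(1 - 13 \left(-18 + i \sqrt{2}\right)\right) 36 = \left(1 + \left(234 - 13 i \sqrt{2}\right)\right) 36 = \left(235 - 13 i \sqrt{2}\right) 36 = 8460 - 468 i \sqrt{2}$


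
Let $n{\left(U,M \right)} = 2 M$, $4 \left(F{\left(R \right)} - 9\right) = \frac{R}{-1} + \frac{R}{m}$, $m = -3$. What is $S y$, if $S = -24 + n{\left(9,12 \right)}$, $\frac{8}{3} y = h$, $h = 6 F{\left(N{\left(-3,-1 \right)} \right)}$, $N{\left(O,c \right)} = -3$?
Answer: $0$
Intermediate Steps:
$F{\left(R \right)} = 9 - \frac{R}{3}$ ($F{\left(R \right)} = 9 + \frac{\frac{R}{-1} + \frac{R}{-3}}{4} = 9 + \frac{R \left(-1\right) + R \left(- \frac{1}{3}\right)}{4} = 9 + \frac{- R - \frac{R}{3}}{4} = 9 + \frac{\left(- \frac{4}{3}\right) R}{4} = 9 - \frac{R}{3}$)
$h = 60$ ($h = 6 \left(9 - -1\right) = 6 \left(9 + 1\right) = 6 \cdot 10 = 60$)
$y = \frac{45}{2}$ ($y = \frac{3}{8} \cdot 60 = \frac{45}{2} \approx 22.5$)
$S = 0$ ($S = -24 + 2 \cdot 12 = -24 + 24 = 0$)
$S y = 0 \cdot \frac{45}{2} = 0$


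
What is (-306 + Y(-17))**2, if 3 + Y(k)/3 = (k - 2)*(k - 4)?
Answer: 777924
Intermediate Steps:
Y(k) = -9 + 3*(-4 + k)*(-2 + k) (Y(k) = -9 + 3*((k - 2)*(k - 4)) = -9 + 3*((-2 + k)*(-4 + k)) = -9 + 3*((-4 + k)*(-2 + k)) = -9 + 3*(-4 + k)*(-2 + k))
(-306 + Y(-17))**2 = (-306 + (15 - 18*(-17) + 3*(-17)**2))**2 = (-306 + (15 + 306 + 3*289))**2 = (-306 + (15 + 306 + 867))**2 = (-306 + 1188)**2 = 882**2 = 777924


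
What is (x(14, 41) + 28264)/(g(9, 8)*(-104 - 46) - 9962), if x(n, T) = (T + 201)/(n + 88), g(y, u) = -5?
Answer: -1441585/469812 ≈ -3.0684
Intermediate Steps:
x(n, T) = (201 + T)/(88 + n)
(x(14, 41) + 28264)/(g(9, 8)*(-104 - 46) - 9962) = ((201 + 41)/(88 + 14) + 28264)/(-5*(-104 - 46) - 9962) = (242/102 + 28264)/(-5*(-150) - 9962) = ((1/102)*242 + 28264)/(750 - 9962) = (121/51 + 28264)/(-9212) = (1441585/51)*(-1/9212) = -1441585/469812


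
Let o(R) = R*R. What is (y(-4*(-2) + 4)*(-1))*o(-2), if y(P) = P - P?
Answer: 0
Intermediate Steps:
o(R) = R²
y(P) = 0
(y(-4*(-2) + 4)*(-1))*o(-2) = (0*(-1))*(-2)² = 0*4 = 0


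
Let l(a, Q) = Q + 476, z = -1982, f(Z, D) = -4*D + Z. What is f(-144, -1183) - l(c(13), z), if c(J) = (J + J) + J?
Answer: 6094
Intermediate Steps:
f(Z, D) = Z - 4*D
c(J) = 3*J (c(J) = 2*J + J = 3*J)
l(a, Q) = 476 + Q
f(-144, -1183) - l(c(13), z) = (-144 - 4*(-1183)) - (476 - 1982) = (-144 + 4732) - 1*(-1506) = 4588 + 1506 = 6094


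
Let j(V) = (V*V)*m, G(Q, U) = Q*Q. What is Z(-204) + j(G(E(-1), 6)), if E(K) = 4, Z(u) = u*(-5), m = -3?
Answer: 252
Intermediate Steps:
Z(u) = -5*u
G(Q, U) = Q**2
j(V) = -3*V**2 (j(V) = (V*V)*(-3) = V**2*(-3) = -3*V**2)
Z(-204) + j(G(E(-1), 6)) = -5*(-204) - 3*(4**2)**2 = 1020 - 3*16**2 = 1020 - 3*256 = 1020 - 768 = 252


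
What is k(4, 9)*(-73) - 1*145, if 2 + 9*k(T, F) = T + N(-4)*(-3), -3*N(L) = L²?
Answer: -291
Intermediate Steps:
N(L) = -L²/3
k(T, F) = 14/9 + T/9 (k(T, F) = -2/9 + (T - ⅓*(-4)²*(-3))/9 = -2/9 + (T - ⅓*16*(-3))/9 = -2/9 + (T - 16/3*(-3))/9 = -2/9 + (T + 16)/9 = -2/9 + (16 + T)/9 = -2/9 + (16/9 + T/9) = 14/9 + T/9)
k(4, 9)*(-73) - 1*145 = (14/9 + (⅑)*4)*(-73) - 1*145 = (14/9 + 4/9)*(-73) - 145 = 2*(-73) - 145 = -146 - 145 = -291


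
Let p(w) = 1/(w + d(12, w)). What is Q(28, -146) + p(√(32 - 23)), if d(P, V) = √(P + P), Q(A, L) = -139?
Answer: -696/5 + 2*√6/15 ≈ -138.87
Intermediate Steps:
d(P, V) = √2*√P (d(P, V) = √(2*P) = √2*√P)
p(w) = 1/(w + 2*√6) (p(w) = 1/(w + √2*√12) = 1/(w + √2*(2*√3)) = 1/(w + 2*√6))
Q(28, -146) + p(√(32 - 23)) = -139 + 1/(√(32 - 23) + 2*√6) = -139 + 1/(√9 + 2*√6) = -139 + 1/(3 + 2*√6)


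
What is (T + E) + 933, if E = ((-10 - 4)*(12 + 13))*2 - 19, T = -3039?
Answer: -2825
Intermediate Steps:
E = -719 (E = -14*25*2 - 19 = -350*2 - 19 = -700 - 19 = -719)
(T + E) + 933 = (-3039 - 719) + 933 = -3758 + 933 = -2825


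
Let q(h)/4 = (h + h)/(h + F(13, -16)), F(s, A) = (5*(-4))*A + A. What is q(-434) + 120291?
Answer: 7820651/65 ≈ 1.2032e+5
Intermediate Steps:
F(s, A) = -19*A (F(s, A) = -20*A + A = -19*A)
q(h) = 8*h/(304 + h) (q(h) = 4*((h + h)/(h - 19*(-16))) = 4*((2*h)/(h + 304)) = 4*((2*h)/(304 + h)) = 4*(2*h/(304 + h)) = 8*h/(304 + h))
q(-434) + 120291 = 8*(-434)/(304 - 434) + 120291 = 8*(-434)/(-130) + 120291 = 8*(-434)*(-1/130) + 120291 = 1736/65 + 120291 = 7820651/65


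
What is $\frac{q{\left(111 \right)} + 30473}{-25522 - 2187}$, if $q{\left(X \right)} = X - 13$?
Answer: $- \frac{30571}{27709} \approx -1.1033$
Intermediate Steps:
$q{\left(X \right)} = -13 + X$
$\frac{q{\left(111 \right)} + 30473}{-25522 - 2187} = \frac{\left(-13 + 111\right) + 30473}{-25522 - 2187} = \frac{98 + 30473}{-27709} = 30571 \left(- \frac{1}{27709}\right) = - \frac{30571}{27709}$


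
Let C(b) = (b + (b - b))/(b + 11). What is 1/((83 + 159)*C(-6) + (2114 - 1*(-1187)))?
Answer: 5/15053 ≈ 0.00033216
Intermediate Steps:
C(b) = b/(11 + b) (C(b) = (b + 0)/(11 + b) = b/(11 + b))
1/((83 + 159)*C(-6) + (2114 - 1*(-1187))) = 1/((83 + 159)*(-6/(11 - 6)) + (2114 - 1*(-1187))) = 1/(242*(-6/5) + (2114 + 1187)) = 1/(242*(-6*⅕) + 3301) = 1/(242*(-6/5) + 3301) = 1/(-1452/5 + 3301) = 1/(15053/5) = 5/15053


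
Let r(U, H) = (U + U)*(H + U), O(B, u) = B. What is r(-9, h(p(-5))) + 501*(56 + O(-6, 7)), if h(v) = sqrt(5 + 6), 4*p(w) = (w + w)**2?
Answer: 25212 - 18*sqrt(11) ≈ 25152.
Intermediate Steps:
p(w) = w**2 (p(w) = (w + w)**2/4 = (2*w)**2/4 = (4*w**2)/4 = w**2)
h(v) = sqrt(11)
r(U, H) = 2*U*(H + U) (r(U, H) = (2*U)*(H + U) = 2*U*(H + U))
r(-9, h(p(-5))) + 501*(56 + O(-6, 7)) = 2*(-9)*(sqrt(11) - 9) + 501*(56 - 6) = 2*(-9)*(-9 + sqrt(11)) + 501*50 = (162 - 18*sqrt(11)) + 25050 = 25212 - 18*sqrt(11)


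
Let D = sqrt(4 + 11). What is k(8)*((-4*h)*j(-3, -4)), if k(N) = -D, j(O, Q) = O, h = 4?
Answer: -48*sqrt(15) ≈ -185.90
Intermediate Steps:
D = sqrt(15) ≈ 3.8730
k(N) = -sqrt(15)
k(8)*((-4*h)*j(-3, -4)) = (-sqrt(15))*(-4*4*(-3)) = (-sqrt(15))*(-16*(-3)) = -sqrt(15)*48 = -48*sqrt(15)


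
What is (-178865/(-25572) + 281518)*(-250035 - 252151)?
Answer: -1807657969026973/12786 ≈ -1.4138e+11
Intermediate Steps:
(-178865/(-25572) + 281518)*(-250035 - 252151) = (-178865*(-1/25572) + 281518)*(-502186) = (178865/25572 + 281518)*(-502186) = (7199157161/25572)*(-502186) = -1807657969026973/12786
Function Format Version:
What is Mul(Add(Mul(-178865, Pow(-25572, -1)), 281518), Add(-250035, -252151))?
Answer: Rational(-1807657969026973, 12786) ≈ -1.4138e+11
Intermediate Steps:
Mul(Add(Mul(-178865, Pow(-25572, -1)), 281518), Add(-250035, -252151)) = Mul(Add(Mul(-178865, Rational(-1, 25572)), 281518), -502186) = Mul(Add(Rational(178865, 25572), 281518), -502186) = Mul(Rational(7199157161, 25572), -502186) = Rational(-1807657969026973, 12786)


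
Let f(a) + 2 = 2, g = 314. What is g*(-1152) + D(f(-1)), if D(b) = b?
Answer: -361728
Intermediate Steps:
f(a) = 0 (f(a) = -2 + 2 = 0)
g*(-1152) + D(f(-1)) = 314*(-1152) + 0 = -361728 + 0 = -361728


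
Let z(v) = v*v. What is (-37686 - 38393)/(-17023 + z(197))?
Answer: -76079/21786 ≈ -3.4921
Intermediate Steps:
z(v) = v²
(-37686 - 38393)/(-17023 + z(197)) = (-37686 - 38393)/(-17023 + 197²) = -76079/(-17023 + 38809) = -76079/21786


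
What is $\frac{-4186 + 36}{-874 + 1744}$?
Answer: $- \frac{415}{87} \approx -4.7701$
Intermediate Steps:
$\frac{-4186 + 36}{-874 + 1744} = - \frac{4150}{870} = \left(-4150\right) \frac{1}{870} = - \frac{415}{87}$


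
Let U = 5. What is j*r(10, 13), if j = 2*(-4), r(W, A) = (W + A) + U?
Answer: -224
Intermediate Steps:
r(W, A) = 5 + A + W (r(W, A) = (W + A) + 5 = (A + W) + 5 = 5 + A + W)
j = -8
j*r(10, 13) = -8*(5 + 13 + 10) = -8*28 = -224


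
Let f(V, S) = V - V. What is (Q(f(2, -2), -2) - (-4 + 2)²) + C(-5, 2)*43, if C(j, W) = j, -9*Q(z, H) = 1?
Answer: -1972/9 ≈ -219.11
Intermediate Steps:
f(V, S) = 0
Q(z, H) = -⅑ (Q(z, H) = -⅑*1 = -⅑)
(Q(f(2, -2), -2) - (-4 + 2)²) + C(-5, 2)*43 = (-⅑ - (-4 + 2)²) - 5*43 = (-⅑ - 1*(-2)²) - 215 = (-⅑ - 1*4) - 215 = (-⅑ - 4) - 215 = -37/9 - 215 = -1972/9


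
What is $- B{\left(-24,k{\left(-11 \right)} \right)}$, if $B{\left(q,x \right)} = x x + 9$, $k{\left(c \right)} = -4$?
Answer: $-25$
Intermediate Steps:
$B{\left(q,x \right)} = 9 + x^{2}$ ($B{\left(q,x \right)} = x^{2} + 9 = 9 + x^{2}$)
$- B{\left(-24,k{\left(-11 \right)} \right)} = - (9 + \left(-4\right)^{2}) = - (9 + 16) = \left(-1\right) 25 = -25$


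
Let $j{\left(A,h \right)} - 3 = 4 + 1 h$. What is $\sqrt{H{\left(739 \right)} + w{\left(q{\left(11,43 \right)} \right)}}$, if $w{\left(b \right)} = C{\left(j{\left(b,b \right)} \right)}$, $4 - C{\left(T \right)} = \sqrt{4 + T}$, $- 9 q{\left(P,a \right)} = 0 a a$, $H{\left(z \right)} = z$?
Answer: $\sqrt{743 - \sqrt{11}} \approx 27.197$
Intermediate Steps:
$q{\left(P,a \right)} = 0$ ($q{\left(P,a \right)} = - \frac{0 a a}{9} = - \frac{0 a}{9} = \left(- \frac{1}{9}\right) 0 = 0$)
$j{\left(A,h \right)} = 7 + h$ ($j{\left(A,h \right)} = 3 + \left(4 + 1 h\right) = 3 + \left(4 + h\right) = 7 + h$)
$C{\left(T \right)} = 4 - \sqrt{4 + T}$
$w{\left(b \right)} = 4 - \sqrt{11 + b}$ ($w{\left(b \right)} = 4 - \sqrt{4 + \left(7 + b\right)} = 4 - \sqrt{11 + b}$)
$\sqrt{H{\left(739 \right)} + w{\left(q{\left(11,43 \right)} \right)}} = \sqrt{739 + \left(4 - \sqrt{11 + 0}\right)} = \sqrt{739 + \left(4 - \sqrt{11}\right)} = \sqrt{743 - \sqrt{11}}$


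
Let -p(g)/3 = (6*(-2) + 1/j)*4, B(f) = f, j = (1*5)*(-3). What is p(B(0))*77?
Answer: 55748/5 ≈ 11150.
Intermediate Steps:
j = -15 (j = 5*(-3) = -15)
p(g) = 724/5 (p(g) = -3*(6*(-2) + 1/(-15))*4 = -3*(-12 - 1/15)*4 = -(-181)*4/5 = -3*(-724/15) = 724/5)
p(B(0))*77 = (724/5)*77 = 55748/5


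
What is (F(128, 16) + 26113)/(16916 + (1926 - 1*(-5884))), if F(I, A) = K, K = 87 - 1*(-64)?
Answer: 13132/12363 ≈ 1.0622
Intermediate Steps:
K = 151 (K = 87 + 64 = 151)
F(I, A) = 151
(F(128, 16) + 26113)/(16916 + (1926 - 1*(-5884))) = (151 + 26113)/(16916 + (1926 - 1*(-5884))) = 26264/(16916 + (1926 + 5884)) = 26264/(16916 + 7810) = 26264/24726 = 26264*(1/24726) = 13132/12363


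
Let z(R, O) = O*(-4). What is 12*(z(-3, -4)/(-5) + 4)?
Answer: 48/5 ≈ 9.6000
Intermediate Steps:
z(R, O) = -4*O
12*(z(-3, -4)/(-5) + 4) = 12*(-4*(-4)/(-5) + 4) = 12*(16*(-⅕) + 4) = 12*(-16/5 + 4) = 12*(⅘) = 48/5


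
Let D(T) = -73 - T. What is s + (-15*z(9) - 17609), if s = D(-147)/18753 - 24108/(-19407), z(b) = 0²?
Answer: -2136052203799/121313157 ≈ -17608.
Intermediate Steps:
z(b) = 0
s = 151177814/121313157 (s = (-73 - 1*(-147))/18753 - 24108/(-19407) = (-73 + 147)*(1/18753) - 24108*(-1/19407) = 74*(1/18753) + 8036/6469 = 74/18753 + 8036/6469 = 151177814/121313157 ≈ 1.2462)
s + (-15*z(9) - 17609) = 151177814/121313157 + (-15*0 - 17609) = 151177814/121313157 + (0 - 17609) = 151177814/121313157 - 17609 = -2136052203799/121313157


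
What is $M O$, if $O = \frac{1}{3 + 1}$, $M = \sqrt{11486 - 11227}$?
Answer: $\frac{\sqrt{259}}{4} \approx 4.0234$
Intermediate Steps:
$M = \sqrt{259} \approx 16.093$
$O = \frac{1}{4} \approx 0.25$
$M O = \sqrt{259} \cdot \frac{1}{4} = \frac{\sqrt{259}}{4}$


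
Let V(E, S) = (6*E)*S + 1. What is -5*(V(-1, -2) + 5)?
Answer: -90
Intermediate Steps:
V(E, S) = 1 + 6*E*S (V(E, S) = 6*E*S + 1 = 1 + 6*E*S)
-5*(V(-1, -2) + 5) = -5*((1 + 6*(-1)*(-2)) + 5) = -5*((1 + 12) + 5) = -5*(13 + 5) = -5*18 = -90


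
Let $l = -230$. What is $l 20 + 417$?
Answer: $-4183$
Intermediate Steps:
$l 20 + 417 = \left(-230\right) 20 + 417 = -4600 + 417 = -4183$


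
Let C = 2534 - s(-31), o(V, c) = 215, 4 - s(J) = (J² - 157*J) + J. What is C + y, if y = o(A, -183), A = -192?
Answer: 8542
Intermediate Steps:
s(J) = 4 - J² + 156*J (s(J) = 4 - ((J² - 157*J) + J) = 4 - (J² - 156*J) = 4 + (-J² + 156*J) = 4 - J² + 156*J)
y = 215
C = 8327 (C = 2534 - (4 - 1*(-31)² + 156*(-31)) = 2534 - (4 - 1*961 - 4836) = 2534 - (4 - 961 - 4836) = 2534 - 1*(-5793) = 2534 + 5793 = 8327)
C + y = 8327 + 215 = 8542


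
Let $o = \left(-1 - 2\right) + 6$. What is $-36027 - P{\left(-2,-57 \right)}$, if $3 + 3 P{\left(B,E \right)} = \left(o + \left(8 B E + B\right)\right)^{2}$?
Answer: $- \frac{941647}{3} \approx -3.1388 \cdot 10^{5}$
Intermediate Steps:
$o = 3$ ($o = -3 + 6 = 3$)
$P{\left(B,E \right)} = -1 + \frac{\left(3 + B + 8 B E\right)^{2}}{3}$ ($P{\left(B,E \right)} = -1 + \frac{\left(3 + \left(8 B E + B\right)\right)^{2}}{3} = -1 + \frac{\left(3 + \left(B + 8 B E\right)\right)^{2}}{3} = -1 + \frac{\left(3 + B + 8 B E\right)^{2}}{3}$)
$-36027 - P{\left(-2,-57 \right)} = -36027 - \left(-1 + \frac{\left(3 - 2 + 8 \left(-2\right) \left(-57\right)\right)^{2}}{3}\right) = -36027 - \left(-1 + \frac{\left(3 - 2 + 912\right)^{2}}{3}\right) = -36027 - \left(-1 + \frac{913^{2}}{3}\right) = -36027 - \left(-1 + \frac{1}{3} \cdot 833569\right) = -36027 - \left(-1 + \frac{833569}{3}\right) = -36027 - \frac{833566}{3} = - \frac{941647}{3}$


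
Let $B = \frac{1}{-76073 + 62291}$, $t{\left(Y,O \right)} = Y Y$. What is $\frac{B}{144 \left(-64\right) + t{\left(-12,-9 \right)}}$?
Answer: $\frac{1}{125030304} \approx 7.9981 \cdot 10^{-9}$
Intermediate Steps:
$t{\left(Y,O \right)} = Y^{2}$
$B = - \frac{1}{13782}$ ($B = \frac{1}{-13782} = - \frac{1}{13782} \approx -7.2558 \cdot 10^{-5}$)
$\frac{B}{144 \left(-64\right) + t{\left(-12,-9 \right)}} = - \frac{1}{13782 \left(144 \left(-64\right) + \left(-12\right)^{2}\right)} = - \frac{1}{13782 \left(-9216 + 144\right)} = - \frac{1}{13782 \left(-9072\right)} = \left(- \frac{1}{13782}\right) \left(- \frac{1}{9072}\right) = \frac{1}{125030304}$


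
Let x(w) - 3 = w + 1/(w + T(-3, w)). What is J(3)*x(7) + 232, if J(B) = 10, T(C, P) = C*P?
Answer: 2319/7 ≈ 331.29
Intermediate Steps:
x(w) = 3 + w - 1/(2*w) (x(w) = 3 + (w + 1/(w - 3*w)) = 3 + (w + 1/(-2*w)) = 3 + (w - 1/(2*w)) = 3 + w - 1/(2*w))
J(3)*x(7) + 232 = 10*(3 + 7 - ½/7) + 232 = 10*(3 + 7 - ½*⅐) + 232 = 10*(3 + 7 - 1/14) + 232 = 10*(139/14) + 232 = 695/7 + 232 = 2319/7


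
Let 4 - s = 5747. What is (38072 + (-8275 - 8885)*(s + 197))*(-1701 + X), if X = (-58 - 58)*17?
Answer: -349696897736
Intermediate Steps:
s = -5743 (s = 4 - 1*5747 = 4 - 5747 = -5743)
X = -1972 (X = -116*17 = -1972)
(38072 + (-8275 - 8885)*(s + 197))*(-1701 + X) = (38072 + (-8275 - 8885)*(-5743 + 197))*(-1701 - 1972) = (38072 - 17160*(-5546))*(-3673) = (38072 + 95169360)*(-3673) = 95207432*(-3673) = -349696897736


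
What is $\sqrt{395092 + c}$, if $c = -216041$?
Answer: $\sqrt{179051} \approx 423.14$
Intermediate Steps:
$\sqrt{395092 + c} = \sqrt{395092 - 216041} = \sqrt{179051}$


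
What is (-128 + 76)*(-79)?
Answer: 4108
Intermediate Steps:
(-128 + 76)*(-79) = -52*(-79) = 4108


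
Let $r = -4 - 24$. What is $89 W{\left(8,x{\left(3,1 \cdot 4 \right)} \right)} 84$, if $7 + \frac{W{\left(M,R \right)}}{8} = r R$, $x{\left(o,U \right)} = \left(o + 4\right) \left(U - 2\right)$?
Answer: $-23863392$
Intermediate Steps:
$x{\left(o,U \right)} = \left(-2 + U\right) \left(4 + o\right)$ ($x{\left(o,U \right)} = \left(4 + o\right) \left(-2 + U\right) = \left(-2 + U\right) \left(4 + o\right)$)
$r = -28$ ($r = -4 - 24 = -28$)
$W{\left(M,R \right)} = -56 - 224 R$ ($W{\left(M,R \right)} = -56 + 8 \left(- 28 R\right) = -56 - 224 R$)
$89 W{\left(8,x{\left(3,1 \cdot 4 \right)} \right)} 84 = 89 \left(-56 - 224 \left(-8 - 6 + 4 \cdot 1 \cdot 4 + 1 \cdot 4 \cdot 3\right)\right) 84 = 89 \left(-56 - 224 \left(-8 - 6 + 4 \cdot 4 + 4 \cdot 3\right)\right) 84 = 89 \left(-56 - 224 \left(-8 - 6 + 16 + 12\right)\right) 84 = 89 \left(-56 - 3136\right) 84 = 89 \left(-3192\right) 84 = \left(-284088\right) 84 = -23863392$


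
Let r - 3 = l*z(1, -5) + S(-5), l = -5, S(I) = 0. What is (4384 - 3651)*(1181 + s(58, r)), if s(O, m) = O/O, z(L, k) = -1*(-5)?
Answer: 866406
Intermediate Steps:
z(L, k) = 5
r = -22 (r = 3 + (-5*5 + 0) = 3 + (-25 + 0) = 3 - 25 = -22)
s(O, m) = 1
(4384 - 3651)*(1181 + s(58, r)) = (4384 - 3651)*(1181 + 1) = 733*1182 = 866406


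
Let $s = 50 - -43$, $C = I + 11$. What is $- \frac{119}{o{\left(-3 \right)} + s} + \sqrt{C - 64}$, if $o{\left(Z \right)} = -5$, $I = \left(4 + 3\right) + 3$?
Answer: $- \frac{119}{88} + i \sqrt{43} \approx -1.3523 + 6.5574 i$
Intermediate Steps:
$I = 10$ ($I = 7 + 3 = 10$)
$C = 21$ ($C = 10 + 11 = 21$)
$s = 93$ ($s = 50 + 43 = 93$)
$- \frac{119}{o{\left(-3 \right)} + s} + \sqrt{C - 64} = - \frac{119}{-5 + 93} + \sqrt{21 - 64} = - \frac{119}{88} + \sqrt{-43} = \left(-119\right) \frac{1}{88} + i \sqrt{43} = - \frac{119}{88} + i \sqrt{43}$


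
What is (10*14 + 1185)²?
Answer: 1755625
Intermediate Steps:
(10*14 + 1185)² = (140 + 1185)² = 1325² = 1755625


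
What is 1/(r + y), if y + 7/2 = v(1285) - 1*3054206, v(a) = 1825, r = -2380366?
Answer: -2/10865501 ≈ -1.8407e-7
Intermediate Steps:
y = -6104769/2 (y = -7/2 + (1825 - 1*3054206) = -7/2 + (1825 - 3054206) = -7/2 - 3052381 = -6104769/2 ≈ -3.0524e+6)
1/(r + y) = 1/(-2380366 - 6104769/2) = 1/(-10865501/2) = -2/10865501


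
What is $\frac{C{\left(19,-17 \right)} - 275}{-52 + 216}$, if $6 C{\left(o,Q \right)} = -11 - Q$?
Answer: $- \frac{137}{82} \approx -1.6707$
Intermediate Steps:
$C{\left(o,Q \right)} = - \frac{11}{6} - \frac{Q}{6}$ ($C{\left(o,Q \right)} = \frac{-11 - Q}{6} = - \frac{11}{6} - \frac{Q}{6}$)
$\frac{C{\left(19,-17 \right)} - 275}{-52 + 216} = \frac{\left(- \frac{11}{6} - - \frac{17}{6}\right) - 275}{-52 + 216} = \frac{\left(- \frac{11}{6} + \frac{17}{6}\right) - 275}{164} = \left(1 - 275\right) \frac{1}{164} = \left(-274\right) \frac{1}{164} = - \frac{137}{82}$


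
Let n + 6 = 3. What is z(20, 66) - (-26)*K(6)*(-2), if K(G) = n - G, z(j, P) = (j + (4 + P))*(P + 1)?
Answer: 6498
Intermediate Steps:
n = -3 (n = -6 + 3 = -3)
z(j, P) = (1 + P)*(4 + P + j) (z(j, P) = (4 + P + j)*(1 + P) = (1 + P)*(4 + P + j))
K(G) = -3 - G
z(20, 66) - (-26)*K(6)*(-2) = (4 + 20 + 66² + 5*66 + 66*20) - (-26)*(-3 - 1*6)*(-2) = (4 + 20 + 4356 + 330 + 1320) - (-26)*(-3 - 6)*(-2) = 6030 - (-26)*(-9*(-2)) = 6030 - (-26)*18 = 6030 - 1*(-468) = 6030 + 468 = 6498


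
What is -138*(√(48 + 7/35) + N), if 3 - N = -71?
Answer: -10212 - 138*√1205/5 ≈ -11170.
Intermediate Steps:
N = 74 (N = 3 - 1*(-71) = 3 + 71 = 74)
-138*(√(48 + 7/35) + N) = -138*(√(48 + 7/35) + 74) = -138*(√(48 + 7*(1/35)) + 74) = -138*(√(48 + ⅕) + 74) = -138*(√(241/5) + 74) = -138*(√1205/5 + 74) = -138*(74 + √1205/5) = -10212 - 138*√1205/5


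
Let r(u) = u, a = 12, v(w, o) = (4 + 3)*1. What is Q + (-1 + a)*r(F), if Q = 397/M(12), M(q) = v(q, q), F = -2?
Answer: 243/7 ≈ 34.714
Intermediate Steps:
v(w, o) = 7 (v(w, o) = 7*1 = 7)
M(q) = 7
Q = 397/7 ≈ 56.714
Q + (-1 + a)*r(F) = 397/7 + (-1 + 12)*(-2) = 397/7 + 11*(-2) = 397/7 - 22 = 243/7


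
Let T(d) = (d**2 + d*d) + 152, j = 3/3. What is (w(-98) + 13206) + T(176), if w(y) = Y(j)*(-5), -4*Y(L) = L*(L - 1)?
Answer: 75310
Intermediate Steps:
j = 1 (j = 3*(1/3) = 1)
Y(L) = -L*(-1 + L)/4 (Y(L) = -L*(L - 1)/4 = -L*(-1 + L)/4)
w(y) = 0 (w(y) = ((1/4)*1*(1 - 1*1))*(-5) = ((1/4)*1*(1 - 1))*(-5) = ((1/4)*1*0)*(-5) = 0*(-5) = 0)
T(d) = 152 + 2*d**2 (T(d) = (d**2 + d**2) + 152 = 2*d**2 + 152 = 152 + 2*d**2)
(w(-98) + 13206) + T(176) = (0 + 13206) + (152 + 2*176**2) = 13206 + (152 + 2*30976) = 13206 + (152 + 61952) = 13206 + 62104 = 75310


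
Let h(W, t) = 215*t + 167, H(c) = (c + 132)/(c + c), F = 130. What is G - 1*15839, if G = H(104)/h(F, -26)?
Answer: -4466534703/281996 ≈ -15839.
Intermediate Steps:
H(c) = (132 + c)/(2*c) (H(c) = (132 + c)/((2*c)) = (132 + c)*(1/(2*c)) = (132 + c)/(2*c))
h(W, t) = 167 + 215*t
G = -59/281996 (G = ((½)*(132 + 104)/104)/(167 + 215*(-26)) = ((½)*(1/104)*236)/(167 - 5590) = (59/52)/(-5423) = (59/52)*(-1/5423) = -59/281996 ≈ -0.00020922)
G - 1*15839 = -59/281996 - 1*15839 = -59/281996 - 15839 = -4466534703/281996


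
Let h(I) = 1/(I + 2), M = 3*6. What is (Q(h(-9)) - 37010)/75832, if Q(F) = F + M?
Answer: -258945/530824 ≈ -0.48782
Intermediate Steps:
M = 18
h(I) = 1/(2 + I)
Q(F) = 18 + F (Q(F) = F + 18 = 18 + F)
(Q(h(-9)) - 37010)/75832 = ((18 + 1/(2 - 9)) - 37010)/75832 = ((18 + 1/(-7)) - 37010)*(1/75832) = ((18 - 1/7) - 37010)*(1/75832) = (125/7 - 37010)*(1/75832) = -258945/7*1/75832 = -258945/530824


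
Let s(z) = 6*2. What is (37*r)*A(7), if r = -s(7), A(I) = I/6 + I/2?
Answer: -2072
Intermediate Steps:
A(I) = 2*I/3 (A(I) = I*(1/6) + I*(1/2) = I/6 + I/2 = 2*I/3)
s(z) = 12
r = -12 (r = -1*12 = -12)
(37*r)*A(7) = (37*(-12))*((2/3)*7) = -444*14/3 = -2072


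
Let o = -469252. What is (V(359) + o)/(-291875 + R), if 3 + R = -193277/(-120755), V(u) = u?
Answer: 56621174215/35245534613 ≈ 1.6065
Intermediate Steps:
R = -168988/120755 (R = -3 - 193277/(-120755) = -3 - 193277*(-1/120755) = -3 + 193277/120755 = -168988/120755 ≈ -1.3994)
(V(359) + o)/(-291875 + R) = (359 - 469252)/(-291875 - 168988/120755) = -468893/(-35245534613/120755) = -468893*(-120755/35245534613) = 56621174215/35245534613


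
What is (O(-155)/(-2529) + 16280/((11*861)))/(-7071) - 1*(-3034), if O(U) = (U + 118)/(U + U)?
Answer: 4827127819256039/1591011274230 ≈ 3034.0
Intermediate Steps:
O(U) = (118 + U)/(2*U) (O(U) = (118 + U)/((2*U)) = (118 + U)*(1/(2*U)) = (118 + U)/(2*U))
(O(-155)/(-2529) + 16280/((11*861)))/(-7071) - 1*(-3034) = (((½)*(118 - 155)/(-155))/(-2529) + 16280/((11*861)))/(-7071) - 1*(-3034) = (((½)*(-1/155)*(-37))*(-1/2529) + 16280/9471)*(-1/7071) + 3034 = ((37/310)*(-1/2529) + 16280*(1/9471))*(-1/7071) + 3034 = (-37/783990 + 1480/861)*(-1/7071) + 3034 = (386757781/225005130)*(-1/7071) + 3034 = -386757781/1591011274230 + 3034 = 4827127819256039/1591011274230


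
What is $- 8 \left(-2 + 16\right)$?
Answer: $-112$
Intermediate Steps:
$- 8 \left(-2 + 16\right) = \left(-8\right) 14 = -112$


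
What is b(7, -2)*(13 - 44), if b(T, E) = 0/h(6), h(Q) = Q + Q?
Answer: 0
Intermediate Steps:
h(Q) = 2*Q
b(T, E) = 0 (b(T, E) = 0/((2*6)) = 0/12 = 0*(1/12) = 0)
b(7, -2)*(13 - 44) = 0*(13 - 44) = 0*(-31) = 0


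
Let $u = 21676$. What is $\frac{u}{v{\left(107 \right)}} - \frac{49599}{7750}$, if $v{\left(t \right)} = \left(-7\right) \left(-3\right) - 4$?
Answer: $\frac{167145817}{131750} \approx 1268.7$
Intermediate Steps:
$v{\left(t \right)} = 17$ ($v{\left(t \right)} = 21 - 4 = 17$)
$\frac{u}{v{\left(107 \right)}} - \frac{49599}{7750} = \frac{21676}{17} - \frac{49599}{7750} = \frac{167145817}{131750}$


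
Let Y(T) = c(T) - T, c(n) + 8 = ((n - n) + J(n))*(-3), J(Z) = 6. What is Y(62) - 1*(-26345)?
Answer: 26257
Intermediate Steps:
c(n) = -26 (c(n) = -8 + ((n - n) + 6)*(-3) = -8 + (0 + 6)*(-3) = -8 + 6*(-3) = -8 - 18 = -26)
Y(T) = -26 - T
Y(62) - 1*(-26345) = (-26 - 1*62) - 1*(-26345) = (-26 - 62) + 26345 = -88 + 26345 = 26257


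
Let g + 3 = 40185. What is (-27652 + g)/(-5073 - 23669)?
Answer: -895/2053 ≈ -0.43595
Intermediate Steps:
g = 40182 (g = -3 + 40185 = 40182)
(-27652 + g)/(-5073 - 23669) = (-27652 + 40182)/(-5073 - 23669) = 12530/(-28742) = 12530*(-1/28742) = -895/2053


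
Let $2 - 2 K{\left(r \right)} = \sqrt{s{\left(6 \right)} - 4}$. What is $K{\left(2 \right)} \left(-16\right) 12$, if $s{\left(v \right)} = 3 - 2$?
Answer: $-192 + 96 i \sqrt{3} \approx -192.0 + 166.28 i$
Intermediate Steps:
$s{\left(v \right)} = 1$ ($s{\left(v \right)} = 3 - 2 = 1$)
$K{\left(r \right)} = 1 - \frac{i \sqrt{3}}{2}$ ($K{\left(r \right)} = 1 - \frac{\sqrt{1 - 4}}{2} = 1 - \frac{\sqrt{-3}}{2} = 1 - \frac{i \sqrt{3}}{2}$)
$K{\left(2 \right)} \left(-16\right) 12 = \left(1 - \frac{i \sqrt{3}}{2}\right) \left(-16\right) 12 = \left(-16 + 8 i \sqrt{3}\right) 12 = -192 + 96 i \sqrt{3}$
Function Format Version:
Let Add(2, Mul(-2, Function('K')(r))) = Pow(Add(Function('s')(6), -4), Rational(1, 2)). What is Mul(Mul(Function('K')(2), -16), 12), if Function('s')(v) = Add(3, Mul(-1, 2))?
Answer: Add(-192, Mul(96, I, Pow(3, Rational(1, 2)))) ≈ Add(-192.00, Mul(166.28, I))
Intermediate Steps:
Function('s')(v) = 1 (Function('s')(v) = Add(3, -2) = 1)
Function('K')(r) = Add(1, Mul(Rational(-1, 2), I, Pow(3, Rational(1, 2)))) (Function('K')(r) = Add(1, Mul(Rational(-1, 2), Pow(Add(1, -4), Rational(1, 2)))) = Add(1, Mul(Rational(-1, 2), Pow(-3, Rational(1, 2)))) = Add(1, Mul(Rational(-1, 2), Mul(I, Pow(3, Rational(1, 2))))) = Add(1, Mul(Rational(-1, 2), I, Pow(3, Rational(1, 2)))))
Mul(Mul(Function('K')(2), -16), 12) = Mul(Mul(Add(1, Mul(Rational(-1, 2), I, Pow(3, Rational(1, 2)))), -16), 12) = Mul(Add(-16, Mul(8, I, Pow(3, Rational(1, 2)))), 12) = Add(-192, Mul(96, I, Pow(3, Rational(1, 2))))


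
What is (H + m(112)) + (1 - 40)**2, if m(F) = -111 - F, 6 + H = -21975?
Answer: -20683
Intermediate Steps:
H = -21981 (H = -6 - 21975 = -21981)
(H + m(112)) + (1 - 40)**2 = (-21981 + (-111 - 1*112)) + (1 - 40)**2 = (-21981 + (-111 - 112)) + (-39)**2 = (-21981 - 223) + 1521 = -22204 + 1521 = -20683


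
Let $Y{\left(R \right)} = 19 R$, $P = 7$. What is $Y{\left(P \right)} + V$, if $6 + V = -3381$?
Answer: $-3254$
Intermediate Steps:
$V = -3387$ ($V = -6 - 3381 = -3387$)
$Y{\left(P \right)} + V = 19 \cdot 7 - 3387 = 133 - 3387 = -3254$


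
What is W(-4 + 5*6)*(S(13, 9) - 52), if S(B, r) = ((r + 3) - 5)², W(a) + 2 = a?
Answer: -72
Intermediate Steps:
W(a) = -2 + a
S(B, r) = (-2 + r)² (S(B, r) = ((3 + r) - 5)² = (-2 + r)²)
W(-4 + 5*6)*(S(13, 9) - 52) = (-2 + (-4 + 5*6))*((-2 + 9)² - 52) = (-2 + (-4 + 30))*(7² - 52) = (-2 + 26)*(49 - 52) = 24*(-3) = -72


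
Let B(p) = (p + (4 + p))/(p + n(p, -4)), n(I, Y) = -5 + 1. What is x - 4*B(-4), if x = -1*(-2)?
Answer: 0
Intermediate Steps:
n(I, Y) = -4
B(p) = (4 + 2*p)/(-4 + p) (B(p) = (p + (4 + p))/(p - 4) = (4 + 2*p)/(-4 + p))
x = 2
x - 4*B(-4) = 2 - 8*(2 - 4)/(-4 - 4) = 2 - 8*(-2)/(-8) = 2 - 8*(-1)*(-2)/8 = 2 - 4*1/2 = 2 - 2 = 0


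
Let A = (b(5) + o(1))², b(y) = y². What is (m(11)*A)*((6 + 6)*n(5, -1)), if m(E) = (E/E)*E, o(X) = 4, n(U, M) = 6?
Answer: 666072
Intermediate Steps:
A = 841 (A = (5² + 4)² = (25 + 4)² = 29² = 841)
m(E) = E (m(E) = 1*E = E)
(m(11)*A)*((6 + 6)*n(5, -1)) = (11*841)*((6 + 6)*6) = 9251*(12*6) = 9251*72 = 666072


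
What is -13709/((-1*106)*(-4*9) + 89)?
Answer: -13709/3905 ≈ -3.5106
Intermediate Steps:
-13709/((-1*106)*(-4*9) + 89) = -13709/(-106*(-36) + 89) = -13709/(3816 + 89) = -13709/3905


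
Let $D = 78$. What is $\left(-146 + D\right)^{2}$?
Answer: $4624$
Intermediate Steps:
$\left(-146 + D\right)^{2} = \left(-146 + 78\right)^{2} = \left(-68\right)^{2} = 4624$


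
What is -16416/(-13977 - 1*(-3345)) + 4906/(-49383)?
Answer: 31604614/21876669 ≈ 1.4447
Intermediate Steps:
-16416/(-13977 - 1*(-3345)) + 4906/(-49383) = -16416/(-13977 + 3345) + 4906*(-1/49383) = -16416/(-10632) - 4906/49383 = -16416*(-1/10632) - 4906/49383 = 684/443 - 4906/49383 = 31604614/21876669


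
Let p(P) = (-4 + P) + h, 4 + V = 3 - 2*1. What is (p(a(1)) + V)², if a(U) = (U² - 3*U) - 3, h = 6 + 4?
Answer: 4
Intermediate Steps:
h = 10
a(U) = -3 + U² - 3*U
V = -3 (V = -4 + (3 - 2*1) = -4 + (3 - 2) = -4 + 1 = -3)
p(P) = 6 + P (p(P) = (-4 + P) + 10 = 6 + P)
(p(a(1)) + V)² = ((6 + (-3 + 1² - 3*1)) - 3)² = ((6 + (-3 + 1 - 3)) - 3)² = ((6 - 5) - 3)² = (1 - 3)² = (-2)² = 4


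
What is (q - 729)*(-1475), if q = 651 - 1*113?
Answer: 281725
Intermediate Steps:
q = 538 (q = 651 - 113 = 538)
(q - 729)*(-1475) = (538 - 729)*(-1475) = -191*(-1475) = 281725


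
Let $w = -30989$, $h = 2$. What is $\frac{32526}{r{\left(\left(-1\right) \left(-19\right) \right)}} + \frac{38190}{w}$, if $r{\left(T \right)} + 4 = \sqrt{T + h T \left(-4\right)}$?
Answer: $- \frac{212499114}{243019} - \frac{32526 i \sqrt{133}}{149} \approx -874.41 - 2517.5 i$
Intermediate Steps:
$r{\left(T \right)} = -4 + \sqrt{7} \sqrt{- T}$ ($r{\left(T \right)} = -4 + \sqrt{T + 2 T \left(-4\right)} = -4 + \sqrt{T - 8 T} = -4 + \sqrt{- 7 T} = -4 + \sqrt{7} \sqrt{- T}$)
$\frac{32526}{r{\left(\left(-1\right) \left(-19\right) \right)}} + \frac{38190}{w} = \frac{32526}{-4 + \sqrt{7} \sqrt{- \left(-1\right) \left(-19\right)}} + \frac{38190}{-30989} = \frac{32526}{-4 + \sqrt{7} \sqrt{\left(-1\right) 19}} + 38190 \left(- \frac{1}{30989}\right) = \frac{32526}{-4 + \sqrt{7} \sqrt{-19}} - \frac{2010}{1631} = \frac{32526}{-4 + \sqrt{7} i \sqrt{19}} - \frac{2010}{1631} = \frac{32526}{-4 + i \sqrt{133}} - \frac{2010}{1631} = - \frac{2010}{1631} + \frac{32526}{-4 + i \sqrt{133}}$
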